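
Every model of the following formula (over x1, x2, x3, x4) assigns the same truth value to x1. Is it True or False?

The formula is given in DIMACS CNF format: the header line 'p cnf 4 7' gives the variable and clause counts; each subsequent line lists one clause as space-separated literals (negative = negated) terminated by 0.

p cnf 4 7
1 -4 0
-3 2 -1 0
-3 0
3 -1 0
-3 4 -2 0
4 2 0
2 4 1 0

Suppose x1 = True.
The clause (¬x3) is unit, so x3 = False.
That conflicts with the unit clause (x3).
So every satisfying assignment has x1 = False.

False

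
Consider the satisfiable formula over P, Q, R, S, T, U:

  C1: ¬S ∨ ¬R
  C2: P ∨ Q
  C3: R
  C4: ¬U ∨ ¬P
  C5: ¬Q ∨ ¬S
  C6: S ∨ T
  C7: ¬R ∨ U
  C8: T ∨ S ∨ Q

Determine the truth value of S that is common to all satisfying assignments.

Suppose S = True.
Unit clause (¬R) forces R = False.
That conflicts with the unit clause (R).
So every satisfying assignment has S = False.

False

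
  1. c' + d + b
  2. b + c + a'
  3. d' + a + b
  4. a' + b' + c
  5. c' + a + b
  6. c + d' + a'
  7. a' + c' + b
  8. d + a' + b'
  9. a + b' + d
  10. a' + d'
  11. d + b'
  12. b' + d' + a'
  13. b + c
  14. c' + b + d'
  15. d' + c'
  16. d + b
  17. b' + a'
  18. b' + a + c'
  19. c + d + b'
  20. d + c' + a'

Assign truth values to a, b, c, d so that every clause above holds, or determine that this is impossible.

a ↦ 0,  b ↦ 1,  c ↦ 0,  d ↦ 1

Case a = 0:
Case d = 1:
(b) alone gives b = 1.
(c') alone gives c = 0.
Every clause now holds.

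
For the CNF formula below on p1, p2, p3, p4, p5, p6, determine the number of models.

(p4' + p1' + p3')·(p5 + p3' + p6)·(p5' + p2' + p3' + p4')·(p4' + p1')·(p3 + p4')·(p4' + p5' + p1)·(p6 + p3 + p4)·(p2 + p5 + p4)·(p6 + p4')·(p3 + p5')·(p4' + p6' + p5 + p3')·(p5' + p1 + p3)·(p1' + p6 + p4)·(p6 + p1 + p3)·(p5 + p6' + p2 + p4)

There are 2^6 = 64 truth assignments over (p1, p2, p3, p4, p5, p6).
Split on p4. With p4 = 1, the clauses containing p4 are satisfied and p4' drops from the rest; 0 of the 2^5 = 32 assignments to the other variables satisfy what remains.
With p4 = 0, by the same count on the reduced clause set, 10 assignments work.
Total: 0 + 10 = 10.

10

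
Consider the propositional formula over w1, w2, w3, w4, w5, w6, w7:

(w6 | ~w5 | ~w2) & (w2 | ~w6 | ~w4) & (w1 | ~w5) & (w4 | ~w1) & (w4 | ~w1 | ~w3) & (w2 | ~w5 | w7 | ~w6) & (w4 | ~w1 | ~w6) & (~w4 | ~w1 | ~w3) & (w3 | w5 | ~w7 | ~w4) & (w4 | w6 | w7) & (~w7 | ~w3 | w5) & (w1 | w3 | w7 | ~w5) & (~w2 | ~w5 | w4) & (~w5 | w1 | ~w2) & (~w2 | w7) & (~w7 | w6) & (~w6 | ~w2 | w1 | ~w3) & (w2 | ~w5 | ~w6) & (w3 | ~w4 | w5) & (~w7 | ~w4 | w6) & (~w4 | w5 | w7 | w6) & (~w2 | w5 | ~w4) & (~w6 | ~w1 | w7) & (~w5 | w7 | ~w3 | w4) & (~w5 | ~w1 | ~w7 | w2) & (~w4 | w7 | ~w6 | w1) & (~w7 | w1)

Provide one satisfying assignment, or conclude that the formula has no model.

Case w1 = 1:
The clause (w4) is unit, so w4 = 1.
The clause (~w3) is unit, so w3 = 0.
The clause (w5) is unit, so w5 = 1.
Case w6 = 0:
The clause (~w2) is unit, so w2 = 0.
The clause (~w7) is unit, so w7 = 0.
This assignment satisfies each clause.

w1: 1, w2: 0, w3: 0, w4: 1, w5: 1, w6: 0, w7: 0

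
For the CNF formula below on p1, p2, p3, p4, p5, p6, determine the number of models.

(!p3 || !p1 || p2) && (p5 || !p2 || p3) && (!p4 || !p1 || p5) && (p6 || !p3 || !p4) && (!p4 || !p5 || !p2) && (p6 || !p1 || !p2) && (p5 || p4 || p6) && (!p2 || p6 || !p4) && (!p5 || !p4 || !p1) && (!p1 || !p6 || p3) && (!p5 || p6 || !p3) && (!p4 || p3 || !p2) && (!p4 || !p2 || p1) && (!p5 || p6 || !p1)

17

There are 2^6 = 64 truth assignments over (p1, p2, p3, p4, p5, p6).
Split on p4. With p4 = true, the clauses containing p4 are satisfied and !p4 drops from the rest; 6 of the 2^5 = 32 assignments to the other variables satisfy what remains.
With p4 = false, by the same count on the reduced clause set, 11 assignments work.
Total: 6 + 11 = 17.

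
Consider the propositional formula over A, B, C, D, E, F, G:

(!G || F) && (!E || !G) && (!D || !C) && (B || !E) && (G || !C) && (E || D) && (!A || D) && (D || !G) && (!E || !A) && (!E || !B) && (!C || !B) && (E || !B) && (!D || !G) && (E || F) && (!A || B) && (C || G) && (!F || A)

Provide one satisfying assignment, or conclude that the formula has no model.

Case G = false:
Unit clause (!C) forces C = false.
That conflicts with the unit clause (C).
Backtrack on G: now try G = true.
Unit clause (F) forces F = true.
Unit clause (!E) forces E = false.
Unit clause (D) forces D = true.
That conflicts with the unit clause (!D).
Both values of G lead to a conflict.

UNSATISFIABLE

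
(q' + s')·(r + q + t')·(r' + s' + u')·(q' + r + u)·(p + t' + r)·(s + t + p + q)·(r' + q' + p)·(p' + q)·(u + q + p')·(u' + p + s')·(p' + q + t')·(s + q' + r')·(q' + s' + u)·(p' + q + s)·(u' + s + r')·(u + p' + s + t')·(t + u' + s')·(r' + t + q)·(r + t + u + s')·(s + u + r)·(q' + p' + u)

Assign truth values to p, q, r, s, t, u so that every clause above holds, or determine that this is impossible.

p=0,  q=1,  r=0,  s=0,  t=0,  u=1

Branch on q: set q = 1.
From the singleton clause (s'), s = 0.
From the singleton clause (r'), r = 0.
From the singleton clause (u), u = 1.
Branch on p: set p = 0.
From the singleton clause (t'), t = 0.
This assignment satisfies each clause.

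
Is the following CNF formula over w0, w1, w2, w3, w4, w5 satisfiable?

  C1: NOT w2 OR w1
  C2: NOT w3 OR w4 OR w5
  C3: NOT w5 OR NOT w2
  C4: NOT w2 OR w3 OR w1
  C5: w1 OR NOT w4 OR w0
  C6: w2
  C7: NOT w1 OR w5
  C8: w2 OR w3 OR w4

No

The clause (w2) is unit, so w2 = true.
The clause (w1) is unit, so w1 = true.
The clause (NOT w5) is unit, so w5 = false.
That conflicts with the unit clause (w5).
No assignment satisfies every clause.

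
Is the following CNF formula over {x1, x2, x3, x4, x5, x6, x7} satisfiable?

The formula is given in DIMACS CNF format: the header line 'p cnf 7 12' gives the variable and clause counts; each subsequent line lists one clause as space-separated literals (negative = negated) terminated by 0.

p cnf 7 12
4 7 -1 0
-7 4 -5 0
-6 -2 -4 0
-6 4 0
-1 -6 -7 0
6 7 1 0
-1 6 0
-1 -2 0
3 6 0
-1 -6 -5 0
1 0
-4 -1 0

Unsatisfiable

Unit clause (x1) forces x1 = True.
Unit clause (x6) forces x6 = True.
Unit clause (x4) forces x4 = True.
That conflicts with the unit clause (¬x4).
No assignment satisfies every clause.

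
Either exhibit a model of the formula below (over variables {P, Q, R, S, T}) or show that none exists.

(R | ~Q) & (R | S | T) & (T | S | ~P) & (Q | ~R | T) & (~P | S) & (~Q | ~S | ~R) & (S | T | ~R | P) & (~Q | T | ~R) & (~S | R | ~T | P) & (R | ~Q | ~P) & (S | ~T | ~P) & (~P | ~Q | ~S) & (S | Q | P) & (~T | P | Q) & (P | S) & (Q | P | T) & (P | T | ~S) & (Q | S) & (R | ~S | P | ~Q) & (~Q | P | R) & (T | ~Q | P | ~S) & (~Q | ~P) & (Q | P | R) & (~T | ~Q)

P=1, Q=0, R=0, S=1, T=0

Suppose R = 0.
Unit clause (~Q) forces Q = 0.
Unit clause (S) forces S = 1.
Unit clause (P) forces P = 1.
Every clause is now satisfied; T is unconstrained.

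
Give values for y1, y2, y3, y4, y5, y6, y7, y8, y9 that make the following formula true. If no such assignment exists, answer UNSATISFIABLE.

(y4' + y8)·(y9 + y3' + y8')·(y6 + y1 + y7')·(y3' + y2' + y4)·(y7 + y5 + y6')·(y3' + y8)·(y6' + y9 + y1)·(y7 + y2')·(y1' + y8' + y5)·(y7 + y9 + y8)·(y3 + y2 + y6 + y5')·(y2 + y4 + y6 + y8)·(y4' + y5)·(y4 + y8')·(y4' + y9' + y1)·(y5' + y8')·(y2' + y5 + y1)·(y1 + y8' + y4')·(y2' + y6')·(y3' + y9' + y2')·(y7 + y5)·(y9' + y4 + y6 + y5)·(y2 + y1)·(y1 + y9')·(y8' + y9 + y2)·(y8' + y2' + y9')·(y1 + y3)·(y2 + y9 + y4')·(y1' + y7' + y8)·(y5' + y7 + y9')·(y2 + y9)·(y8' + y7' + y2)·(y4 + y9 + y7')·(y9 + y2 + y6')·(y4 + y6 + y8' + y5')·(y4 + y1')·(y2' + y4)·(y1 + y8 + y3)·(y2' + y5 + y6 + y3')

UNSATISFIABLE

Branch on y4: set y4 = 0.
Unit clause (y8') forces y8 = 0.
Unit clause (y3') forces y3 = 0.
Unit clause (y1) forces y1 = 1.
But (y1') is also a unit clause — contradiction.
That branch fails; take y4 = 1 instead.
Unit clause (y8) forces y8 = 1.
Unit clause (y5) forces y5 = 1.
But (y5') is also a unit clause — contradiction.
Either choice for y4 ends in contradiction.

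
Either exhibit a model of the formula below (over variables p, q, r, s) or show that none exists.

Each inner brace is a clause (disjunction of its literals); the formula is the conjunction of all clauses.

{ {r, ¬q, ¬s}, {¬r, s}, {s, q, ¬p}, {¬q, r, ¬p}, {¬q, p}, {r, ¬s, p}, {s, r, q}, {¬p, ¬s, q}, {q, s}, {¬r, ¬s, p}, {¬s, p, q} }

Branch on r: set r = True.
From the singleton clause (s), s = True.
From the singleton clause (p), p = True.
From the singleton clause (q), q = True.
This assignment satisfies each clause.

p=True; q=True; r=True; s=True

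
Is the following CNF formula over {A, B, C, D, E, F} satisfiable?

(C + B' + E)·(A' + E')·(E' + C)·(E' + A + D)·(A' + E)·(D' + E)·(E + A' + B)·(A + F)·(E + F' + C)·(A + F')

Try A = 0.
The clause (F) is unit, so F = 1.
Now (F') is unsatisfied and unit — conflict.
So A must be the other value — set A = 1.
The clause (E') is unit, so E = 0.
Now (E) is unsatisfied and unit — conflict.
Both values of A lead to a conflict.
No assignment satisfies every clause.

No, unsatisfiable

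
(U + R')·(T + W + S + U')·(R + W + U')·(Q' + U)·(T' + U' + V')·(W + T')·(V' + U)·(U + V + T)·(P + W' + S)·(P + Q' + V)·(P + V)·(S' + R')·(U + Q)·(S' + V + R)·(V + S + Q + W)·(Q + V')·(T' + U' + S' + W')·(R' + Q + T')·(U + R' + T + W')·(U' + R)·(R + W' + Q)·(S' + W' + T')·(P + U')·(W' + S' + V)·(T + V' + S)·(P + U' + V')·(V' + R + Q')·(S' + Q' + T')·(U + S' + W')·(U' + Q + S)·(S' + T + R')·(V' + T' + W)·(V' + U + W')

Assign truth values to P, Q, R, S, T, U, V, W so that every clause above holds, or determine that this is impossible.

P=1; Q=1; R=1; S=0; T=0; U=1; V=0; W=1

Branch on U: set U = 1.
The clause (R) is unit, so R = 1.
The clause (S') is unit, so S = 0.
The clause (P) is unit, so P = 1.
The clause (Q) is unit, so Q = 1.
Branch on T: set T = 0.
The clause (W) is unit, so W = 1.
The clause (V') is unit, so V = 0.
Every clause now holds.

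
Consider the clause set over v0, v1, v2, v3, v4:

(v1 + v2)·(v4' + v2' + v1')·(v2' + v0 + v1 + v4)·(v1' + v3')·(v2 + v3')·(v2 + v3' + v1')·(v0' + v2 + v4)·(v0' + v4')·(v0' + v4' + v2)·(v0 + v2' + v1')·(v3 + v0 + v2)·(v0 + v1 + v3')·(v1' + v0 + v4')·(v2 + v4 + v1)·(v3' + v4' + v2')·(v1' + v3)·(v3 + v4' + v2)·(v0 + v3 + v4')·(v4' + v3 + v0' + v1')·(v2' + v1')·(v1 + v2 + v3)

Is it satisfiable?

Yes, satisfiable

Suppose v1 = 0.
From the singleton clause (v2), v2 = 1.
Suppose v0 = 1.
From the singleton clause (v4'), v4 = 0.
No clause remains; v3 is free.
A satisfying assignment: v0 ↦ 1, v1 ↦ 0, v2 ↦ 1, v3 ↦ 0, v4 ↦ 0.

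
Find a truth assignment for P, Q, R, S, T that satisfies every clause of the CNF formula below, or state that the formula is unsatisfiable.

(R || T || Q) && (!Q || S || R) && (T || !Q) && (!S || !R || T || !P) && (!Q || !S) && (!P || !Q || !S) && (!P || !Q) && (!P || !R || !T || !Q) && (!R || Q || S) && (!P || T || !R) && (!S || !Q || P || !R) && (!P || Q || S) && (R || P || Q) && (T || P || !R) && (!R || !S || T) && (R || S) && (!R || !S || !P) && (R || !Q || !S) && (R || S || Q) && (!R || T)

P: false,  Q: true,  R: true,  S: false,  T: true

Branch on T: set T = true.
Branch on Q: set Q = true.
(!S) alone gives S = false.
(R) alone gives R = true.
(!P) alone gives P = false.
Every clause now holds.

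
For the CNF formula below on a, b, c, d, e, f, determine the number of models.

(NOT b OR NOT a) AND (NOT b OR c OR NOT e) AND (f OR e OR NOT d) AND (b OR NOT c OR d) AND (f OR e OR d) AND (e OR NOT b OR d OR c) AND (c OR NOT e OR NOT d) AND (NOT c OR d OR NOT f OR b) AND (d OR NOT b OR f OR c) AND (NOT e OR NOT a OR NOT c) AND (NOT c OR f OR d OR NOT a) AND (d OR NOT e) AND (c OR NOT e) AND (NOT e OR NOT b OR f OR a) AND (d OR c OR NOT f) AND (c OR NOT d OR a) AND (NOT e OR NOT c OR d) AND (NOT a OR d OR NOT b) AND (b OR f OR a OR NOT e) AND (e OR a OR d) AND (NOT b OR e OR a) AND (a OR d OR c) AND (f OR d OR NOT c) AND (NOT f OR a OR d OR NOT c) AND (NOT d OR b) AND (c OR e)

1

There are 2^6 = 64 truth assignments over (a, b, c, d, e, f).
Split on d. With d = true, the clauses containing d are satisfied and NOT d drops from the rest; 1 of the 2^5 = 32 assignments to the other variables satisfy what remains.
With d = false, by the same count on the reduced clause set, 0 assignments work.
(One model: a=F, b=T, c=T, d=T, e=T, f=T.)
Total: 1 + 0 = 1.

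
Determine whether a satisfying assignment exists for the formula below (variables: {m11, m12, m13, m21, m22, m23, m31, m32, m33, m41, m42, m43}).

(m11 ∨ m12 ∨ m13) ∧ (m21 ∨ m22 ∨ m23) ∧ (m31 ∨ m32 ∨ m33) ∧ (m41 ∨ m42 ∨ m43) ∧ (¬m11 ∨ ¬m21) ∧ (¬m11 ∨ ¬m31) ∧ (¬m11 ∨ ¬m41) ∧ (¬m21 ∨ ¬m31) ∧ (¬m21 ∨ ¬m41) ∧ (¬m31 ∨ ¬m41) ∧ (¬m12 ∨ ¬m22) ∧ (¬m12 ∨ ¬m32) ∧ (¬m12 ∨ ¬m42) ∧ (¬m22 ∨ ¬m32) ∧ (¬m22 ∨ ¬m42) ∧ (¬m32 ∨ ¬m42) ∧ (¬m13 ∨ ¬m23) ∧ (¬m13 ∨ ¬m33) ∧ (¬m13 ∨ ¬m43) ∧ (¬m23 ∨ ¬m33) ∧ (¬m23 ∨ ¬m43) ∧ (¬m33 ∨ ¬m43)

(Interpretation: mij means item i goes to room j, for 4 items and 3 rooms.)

No

Suppose m11 = False.
Suppose m12 = True.
(¬m22) alone gives m22 = False.
(¬m32) alone gives m32 = False.
(¬m42) alone gives m42 = False.
Suppose m21 = True.
(¬m31) alone gives m31 = False.
(m33) alone gives m33 = True.
(¬m41) alone gives m41 = False.
(m43) alone gives m43 = True.
Now (¬m43) is unsatisfied and unit — conflict.
So m21 must be the other value — set m21 = False.
(m23) alone gives m23 = True.
(¬m13) alone gives m13 = False.
(¬m33) alone gives m33 = False.
(m31) alone gives m31 = True.
(¬m41) alone gives m41 = False.
(m43) alone gives m43 = True.
Now (¬m43) is unsatisfied and unit — conflict.
Both values of m21 lead to a conflict.
So m12 must be the other value — set m12 = False.
(m13) alone gives m13 = True.
(¬m23) alone gives m23 = False.
(¬m33) alone gives m33 = False.
(¬m43) alone gives m43 = False.
Suppose m21 = True.
(¬m31) alone gives m31 = False.
(m32) alone gives m32 = True.
(¬m41) alone gives m41 = False.
(m42) alone gives m42 = True.
Now (¬m42) is unsatisfied and unit — conflict.
So m21 must be the other value — set m21 = False.
(m22) alone gives m22 = True.
(¬m32) alone gives m32 = False.
(m31) alone gives m31 = True.
(¬m41) alone gives m41 = False.
(m42) alone gives m42 = True.
Now (¬m42) is unsatisfied and unit — conflict.
Both values of m21 lead to a conflict.
Both values of m12 lead to a conflict.
So m11 must be the other value — set m11 = True.
(¬m21) alone gives m21 = False.
(¬m31) alone gives m31 = False.
(¬m41) alone gives m41 = False.
Suppose m22 = True.
(¬m12) alone gives m12 = False.
(¬m32) alone gives m32 = False.
(m33) alone gives m33 = True.
(¬m42) alone gives m42 = False.
(m43) alone gives m43 = True.
Now (¬m43) is unsatisfied and unit — conflict.
So m22 must be the other value — set m22 = False.
(m23) alone gives m23 = True.
(¬m13) alone gives m13 = False.
(¬m33) alone gives m33 = False.
(m32) alone gives m32 = True.
(¬m12) alone gives m12 = False.
(¬m42) alone gives m42 = False.
(m43) alone gives m43 = True.
Now (¬m43) is unsatisfied and unit — conflict.
Both values of m22 lead to a conflict.
Both values of m11 lead to a conflict.
No assignment satisfies every clause.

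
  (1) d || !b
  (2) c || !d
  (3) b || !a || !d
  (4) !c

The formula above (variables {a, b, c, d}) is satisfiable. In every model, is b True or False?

False

Suppose b = true.
(d) alone gives d = true.
(c) alone gives c = true.
That conflicts with the unit clause (!c).
So every satisfying assignment has b = False.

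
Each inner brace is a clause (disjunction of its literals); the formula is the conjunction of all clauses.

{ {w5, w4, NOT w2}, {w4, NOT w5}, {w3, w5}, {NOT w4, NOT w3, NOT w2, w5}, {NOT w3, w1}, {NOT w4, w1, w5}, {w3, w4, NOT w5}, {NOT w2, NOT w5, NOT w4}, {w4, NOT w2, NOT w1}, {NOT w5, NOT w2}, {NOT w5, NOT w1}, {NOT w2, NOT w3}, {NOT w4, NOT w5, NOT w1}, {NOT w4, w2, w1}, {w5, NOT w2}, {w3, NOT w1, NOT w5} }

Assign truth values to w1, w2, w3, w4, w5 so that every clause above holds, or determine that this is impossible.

w1: true; w2: false; w3: true; w4: true; w5: false

Case w4 = true:
Case w3 = true:
(w1) alone gives w1 = true.
(NOT w5) alone gives w5 = false.
(NOT w2) alone gives w2 = false.
This assignment satisfies each clause.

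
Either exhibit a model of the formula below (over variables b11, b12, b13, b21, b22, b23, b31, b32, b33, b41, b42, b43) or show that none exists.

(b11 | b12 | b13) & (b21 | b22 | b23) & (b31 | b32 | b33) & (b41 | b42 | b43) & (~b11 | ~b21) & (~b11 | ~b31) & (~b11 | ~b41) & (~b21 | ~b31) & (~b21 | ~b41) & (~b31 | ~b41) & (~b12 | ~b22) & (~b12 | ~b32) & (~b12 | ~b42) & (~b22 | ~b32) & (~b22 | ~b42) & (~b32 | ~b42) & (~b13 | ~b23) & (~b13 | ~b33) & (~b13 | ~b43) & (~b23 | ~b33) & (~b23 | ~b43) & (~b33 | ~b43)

Branch on b11: set b11 = 0.
Branch on b12: set b12 = 1.
(~b22) alone gives b22 = 0.
(~b32) alone gives b32 = 0.
(~b42) alone gives b42 = 0.
Branch on b21: set b21 = 1.
(~b31) alone gives b31 = 0.
(b33) alone gives b33 = 1.
(~b41) alone gives b41 = 0.
(b43) alone gives b43 = 1.
That conflicts with the unit clause (~b43).
That branch fails; take b21 = 0 instead.
(b23) alone gives b23 = 1.
(~b13) alone gives b13 = 0.
(~b33) alone gives b33 = 0.
(b31) alone gives b31 = 1.
(~b41) alone gives b41 = 0.
(b43) alone gives b43 = 1.
That conflicts with the unit clause (~b43).
Neither b21 = 1 nor b21 = 0 works.
That branch fails; take b12 = 0 instead.
(b13) alone gives b13 = 1.
(~b23) alone gives b23 = 0.
(~b33) alone gives b33 = 0.
(~b43) alone gives b43 = 0.
Branch on b21: set b21 = 1.
(~b31) alone gives b31 = 0.
(b32) alone gives b32 = 1.
(~b41) alone gives b41 = 0.
(b42) alone gives b42 = 1.
That conflicts with the unit clause (~b42).
That branch fails; take b21 = 0 instead.
(b22) alone gives b22 = 1.
(~b32) alone gives b32 = 0.
(b31) alone gives b31 = 1.
(~b41) alone gives b41 = 0.
(b42) alone gives b42 = 1.
That conflicts with the unit clause (~b42).
Neither b21 = 1 nor b21 = 0 works.
Neither b12 = 1 nor b12 = 0 works.
That branch fails; take b11 = 1 instead.
(~b21) alone gives b21 = 0.
(~b31) alone gives b31 = 0.
(~b41) alone gives b41 = 0.
Branch on b22: set b22 = 1.
(~b12) alone gives b12 = 0.
(~b32) alone gives b32 = 0.
(b33) alone gives b33 = 1.
(~b42) alone gives b42 = 0.
(b43) alone gives b43 = 1.
That conflicts with the unit clause (~b43).
That branch fails; take b22 = 0 instead.
(b23) alone gives b23 = 1.
(~b13) alone gives b13 = 0.
(~b33) alone gives b33 = 0.
(b32) alone gives b32 = 1.
(~b12) alone gives b12 = 0.
(~b42) alone gives b42 = 0.
(b43) alone gives b43 = 1.
That conflicts with the unit clause (~b43).
Neither b22 = 1 nor b22 = 0 works.
Neither b11 = 1 nor b11 = 0 works.

UNSATISFIABLE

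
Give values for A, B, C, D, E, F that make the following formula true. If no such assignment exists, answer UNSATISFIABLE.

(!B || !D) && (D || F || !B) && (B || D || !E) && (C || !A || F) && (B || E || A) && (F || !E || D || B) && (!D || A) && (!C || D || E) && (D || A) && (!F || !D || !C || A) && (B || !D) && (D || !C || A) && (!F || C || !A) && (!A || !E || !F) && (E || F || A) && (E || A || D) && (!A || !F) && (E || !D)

UNSATISFIABLE

Branch on B: set B = false.
The clause (!D) is unit, so D = false.
The clause (!E) is unit, so E = false.
The clause (A) is unit, so A = true.
The clause (!C) is unit, so C = false.
The clause (F) is unit, so F = true.
That conflicts with the unit clause (!F).
Backtrack on B: now try B = true.
The clause (!D) is unit, so D = false.
The clause (F) is unit, so F = true.
The clause (A) is unit, so A = true.
That conflicts with the unit clause (!A).
Either choice for B ends in contradiction.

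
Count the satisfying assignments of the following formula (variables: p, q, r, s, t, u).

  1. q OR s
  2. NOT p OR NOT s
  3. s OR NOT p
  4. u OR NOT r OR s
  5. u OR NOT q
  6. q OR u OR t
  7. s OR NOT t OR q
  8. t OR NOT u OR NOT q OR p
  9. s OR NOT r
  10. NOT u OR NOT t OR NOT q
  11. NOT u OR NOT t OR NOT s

4

There are 2^6 = 64 truth assignments over (p, q, r, s, t, u).
Split on p. With p = true, the clauses containing p are satisfied and NOT p drops from the rest; 0 of the 2^5 = 32 assignments to the other variables satisfy what remains.
With p = false, by the same count on the reduced clause set, 4 assignments work.
Total: 0 + 4 = 4.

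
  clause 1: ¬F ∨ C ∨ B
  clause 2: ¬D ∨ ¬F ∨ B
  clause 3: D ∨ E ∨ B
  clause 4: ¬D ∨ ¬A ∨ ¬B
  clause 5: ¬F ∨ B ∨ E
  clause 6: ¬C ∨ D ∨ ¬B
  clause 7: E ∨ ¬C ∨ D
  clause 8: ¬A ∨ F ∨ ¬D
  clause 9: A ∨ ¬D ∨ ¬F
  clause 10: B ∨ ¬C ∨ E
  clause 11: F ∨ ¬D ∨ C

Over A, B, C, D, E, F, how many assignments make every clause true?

17

There are 2^6 = 64 truth assignments over (A, B, C, D, E, F).
Split on D. With D = True, the clauses containing D are satisfied and ¬D drops from the rest; 3 of the 2^5 = 32 assignments to the other variables satisfy what remains.
With D = False, by the same count on the reduced clause set, 14 assignments work.
Total: 3 + 14 = 17.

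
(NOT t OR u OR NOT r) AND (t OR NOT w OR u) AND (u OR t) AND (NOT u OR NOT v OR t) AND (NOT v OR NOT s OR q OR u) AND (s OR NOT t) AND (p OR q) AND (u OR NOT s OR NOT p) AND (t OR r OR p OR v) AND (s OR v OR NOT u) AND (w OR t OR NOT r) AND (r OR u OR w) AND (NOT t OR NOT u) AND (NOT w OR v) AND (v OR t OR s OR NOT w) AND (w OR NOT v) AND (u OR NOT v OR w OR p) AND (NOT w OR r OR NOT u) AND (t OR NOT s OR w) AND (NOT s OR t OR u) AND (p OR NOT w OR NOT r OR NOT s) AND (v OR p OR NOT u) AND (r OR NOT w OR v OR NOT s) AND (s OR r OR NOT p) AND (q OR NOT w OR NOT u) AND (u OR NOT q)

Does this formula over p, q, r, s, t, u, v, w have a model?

Try u = true.
From the singleton clause (NOT t), t = false.
From the singleton clause (NOT v), v = false.
From the singleton clause (s), s = true.
From the singleton clause (NOT w), w = false.
Now (w) is unsatisfied and unit — conflict.
Undo u and try u = false.
From the singleton clause (t), t = true.
From the singleton clause (NOT r), r = false.
From the singleton clause (s), s = true.
From the singleton clause (NOT p), p = false.
From the singleton clause (q), q = true.
Now (NOT q) is unsatisfied and unit — conflict.
Either choice for u ends in contradiction.
No assignment satisfies every clause.

Unsatisfiable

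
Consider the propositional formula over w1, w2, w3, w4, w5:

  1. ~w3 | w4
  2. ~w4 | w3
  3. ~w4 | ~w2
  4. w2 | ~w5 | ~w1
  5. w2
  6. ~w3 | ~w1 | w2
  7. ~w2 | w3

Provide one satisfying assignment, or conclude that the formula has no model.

(w2) alone gives w2 = 1.
(~w4) alone gives w4 = 0.
(~w3) alone gives w3 = 0.
That conflicts with the unit clause (w3).

UNSATISFIABLE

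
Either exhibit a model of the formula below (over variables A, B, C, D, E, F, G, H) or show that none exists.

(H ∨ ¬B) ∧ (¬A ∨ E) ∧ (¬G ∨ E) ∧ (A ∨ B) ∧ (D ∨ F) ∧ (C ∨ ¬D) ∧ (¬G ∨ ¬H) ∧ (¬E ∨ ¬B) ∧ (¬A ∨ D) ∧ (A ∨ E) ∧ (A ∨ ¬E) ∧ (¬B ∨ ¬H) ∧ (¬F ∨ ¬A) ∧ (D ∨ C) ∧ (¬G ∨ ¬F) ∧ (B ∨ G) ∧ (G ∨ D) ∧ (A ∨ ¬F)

Branch on H: set H = False.
The clause (¬B) is unit, so B = False.
The clause (A) is unit, so A = True.
The clause (E) is unit, so E = True.
The clause (D) is unit, so D = True.
The clause (C) is unit, so C = True.
The clause (¬F) is unit, so F = False.
The clause (G) is unit, so G = True.
This assignment satisfies each clause.

A=True; B=False; C=True; D=True; E=True; F=False; G=True; H=False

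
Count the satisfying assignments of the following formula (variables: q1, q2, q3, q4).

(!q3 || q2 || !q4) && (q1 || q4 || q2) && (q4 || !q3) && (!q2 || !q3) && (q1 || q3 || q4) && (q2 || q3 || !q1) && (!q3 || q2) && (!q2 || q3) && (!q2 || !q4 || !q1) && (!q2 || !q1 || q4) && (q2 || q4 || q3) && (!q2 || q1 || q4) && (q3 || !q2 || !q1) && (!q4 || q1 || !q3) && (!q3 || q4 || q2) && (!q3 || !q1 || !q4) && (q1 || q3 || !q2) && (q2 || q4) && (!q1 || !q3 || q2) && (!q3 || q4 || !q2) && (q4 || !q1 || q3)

There are 2^4 = 16 truth assignments over (q1, q2, q3, q4).
Check each against the 21 clauses (columns in the order q1, q2, q3, q4):
  F F F F  ✗ fails (q1 || q4 || q2)
  F F F T  ✓ satisfies all
  F F T F  ✗ fails (q1 || q4 || q2)
  F F T T  ✗ fails (!q3 || q2 || !q4)
  F T F F  ✗ fails (q1 || q3 || q4)
  F T F T  ✗ fails (!q2 || q3)
  F T T F  ✗ fails (q4 || !q3)
  F T T T  ✗ fails (!q2 || !q3)
  T F F F  ✗ fails (q2 || q3 || !q1)
  T F F T  ✗ fails (q2 || q3 || !q1)
  T F T F  ✗ fails (q4 || !q3)
  T F T T  ✗ fails (!q3 || q2 || !q4)
  T T F F  ✗ fails (!q2 || q3)
  T T F T  ✗ fails (!q2 || q3)
  T T T F  ✗ fails (q4 || !q3)
  T T T T  ✗ fails (!q2 || !q3)
1 of the 16 rows is a model.

1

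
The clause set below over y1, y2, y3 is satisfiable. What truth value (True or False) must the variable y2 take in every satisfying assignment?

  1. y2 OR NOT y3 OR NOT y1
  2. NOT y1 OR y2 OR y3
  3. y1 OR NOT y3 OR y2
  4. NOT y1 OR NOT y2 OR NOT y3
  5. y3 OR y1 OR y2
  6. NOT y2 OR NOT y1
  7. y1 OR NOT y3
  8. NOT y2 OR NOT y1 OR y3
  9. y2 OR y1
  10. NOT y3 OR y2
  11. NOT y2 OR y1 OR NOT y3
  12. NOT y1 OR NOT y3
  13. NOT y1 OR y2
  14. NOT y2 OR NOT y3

Suppose y2 = false.
(y1) alone gives y1 = true.
Now (NOT y1) is unsatisfied and unit — conflict.
So every satisfying assignment has y2 = True.

True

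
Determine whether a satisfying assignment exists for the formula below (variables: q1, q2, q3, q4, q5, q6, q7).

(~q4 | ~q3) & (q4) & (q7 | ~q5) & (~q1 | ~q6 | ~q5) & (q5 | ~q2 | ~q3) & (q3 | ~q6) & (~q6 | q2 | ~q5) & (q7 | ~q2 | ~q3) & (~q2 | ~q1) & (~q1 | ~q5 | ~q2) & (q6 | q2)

Yes

The clause (q4) is unit, so q4 = 1.
The clause (~q3) is unit, so q3 = 0.
The clause (~q6) is unit, so q6 = 0.
The clause (q2) is unit, so q2 = 1.
The clause (~q1) is unit, so q1 = 0.
Case q7 = 0:
The clause (~q5) is unit, so q5 = 0.
This assignment satisfies each clause.
A satisfying assignment: q1: 0,  q2: 1,  q3: 0,  q4: 1,  q5: 0,  q6: 0,  q7: 0.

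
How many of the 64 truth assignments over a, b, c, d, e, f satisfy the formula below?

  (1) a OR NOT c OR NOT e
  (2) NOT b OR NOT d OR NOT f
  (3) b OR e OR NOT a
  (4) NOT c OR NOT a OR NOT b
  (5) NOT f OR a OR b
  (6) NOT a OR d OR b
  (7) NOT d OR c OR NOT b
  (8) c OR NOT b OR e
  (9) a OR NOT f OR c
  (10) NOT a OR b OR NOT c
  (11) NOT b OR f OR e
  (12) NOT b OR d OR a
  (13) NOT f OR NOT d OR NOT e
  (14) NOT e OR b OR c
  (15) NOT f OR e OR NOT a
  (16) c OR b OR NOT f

6

There are 2^6 = 64 truth assignments over (a, b, c, d, e, f).
Split on b. With b = true, the clauses containing b are satisfied and NOT b drops from the rest; 2 of the 2^5 = 32 assignments to the other variables satisfy what remains.
With b = false, by the same count on the reduced clause set, 4 assignments work.
Total: 2 + 4 = 6.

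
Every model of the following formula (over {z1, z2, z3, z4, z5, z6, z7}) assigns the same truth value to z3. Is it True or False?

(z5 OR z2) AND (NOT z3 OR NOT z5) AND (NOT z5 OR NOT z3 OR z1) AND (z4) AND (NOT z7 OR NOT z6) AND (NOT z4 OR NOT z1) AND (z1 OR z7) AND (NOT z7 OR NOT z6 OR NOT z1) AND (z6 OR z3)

Suppose z3 = false.
(z4) alone gives z4 = true.
(NOT z1) alone gives z1 = false.
(z7) alone gives z7 = true.
(NOT z6) alone gives z6 = false.
But (z6) is also a unit clause — contradiction.
So every satisfying assignment has z3 = True.

True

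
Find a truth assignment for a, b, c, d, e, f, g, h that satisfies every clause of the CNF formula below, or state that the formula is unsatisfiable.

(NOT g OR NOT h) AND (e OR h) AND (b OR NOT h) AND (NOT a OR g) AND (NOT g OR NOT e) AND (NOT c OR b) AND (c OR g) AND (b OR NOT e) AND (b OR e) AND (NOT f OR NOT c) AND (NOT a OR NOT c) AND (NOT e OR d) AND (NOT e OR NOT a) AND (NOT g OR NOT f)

a: false,  b: true,  c: true,  d: true,  e: false,  f: false,  g: false,  h: true

Try g = false.
(NOT a) alone gives a = false.
(c) alone gives c = true.
(b) alone gives b = true.
(NOT f) alone gives f = false.
Try e = false.
(h) alone gives h = true.
All clauses hold; d can take either value.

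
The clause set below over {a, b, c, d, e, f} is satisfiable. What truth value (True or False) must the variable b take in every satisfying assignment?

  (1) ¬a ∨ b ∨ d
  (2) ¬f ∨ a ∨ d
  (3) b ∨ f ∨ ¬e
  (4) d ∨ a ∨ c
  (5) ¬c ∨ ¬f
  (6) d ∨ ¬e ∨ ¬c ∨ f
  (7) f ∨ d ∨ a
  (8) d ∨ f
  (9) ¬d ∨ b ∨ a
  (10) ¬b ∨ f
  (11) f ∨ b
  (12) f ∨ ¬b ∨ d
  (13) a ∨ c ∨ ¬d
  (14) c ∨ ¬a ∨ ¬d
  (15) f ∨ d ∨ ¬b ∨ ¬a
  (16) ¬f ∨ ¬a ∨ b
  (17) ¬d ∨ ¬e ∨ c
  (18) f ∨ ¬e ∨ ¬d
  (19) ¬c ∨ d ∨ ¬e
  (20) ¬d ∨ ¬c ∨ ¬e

True

Suppose b = False.
From the singleton clause (f), f = True.
From the singleton clause (¬c), c = False.
From the singleton clause (¬a), a = False.
From the singleton clause (d), d = True.
That conflicts with the unit clause (¬d).
So every satisfying assignment has b = True.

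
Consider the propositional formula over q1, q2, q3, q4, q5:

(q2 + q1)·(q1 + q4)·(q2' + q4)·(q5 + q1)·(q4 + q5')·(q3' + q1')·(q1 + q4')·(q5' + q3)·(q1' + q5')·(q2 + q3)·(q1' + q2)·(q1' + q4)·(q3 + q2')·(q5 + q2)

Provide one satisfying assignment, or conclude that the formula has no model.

UNSATISFIABLE

Try q2 = 1.
(q4) alone gives q4 = 1.
(q1) alone gives q1 = 1.
(q3') alone gives q3 = 0.
But (q3) is also a unit clause — contradiction.
So q2 must be the other value — set q2 = 0.
(q1) alone gives q1 = 1.
But (q1') is also a unit clause — contradiction.
Either choice for q2 ends in contradiction.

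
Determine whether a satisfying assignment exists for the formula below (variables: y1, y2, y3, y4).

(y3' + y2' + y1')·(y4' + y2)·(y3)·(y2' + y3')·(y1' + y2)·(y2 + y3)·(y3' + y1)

Unit clause (y3) forces y3 = 1.
Unit clause (y2') forces y2 = 0.
Unit clause (y4') forces y4 = 0.
Unit clause (y1') forces y1 = 0.
That conflicts with the unit clause (y1).
No assignment satisfies every clause.

No, unsatisfiable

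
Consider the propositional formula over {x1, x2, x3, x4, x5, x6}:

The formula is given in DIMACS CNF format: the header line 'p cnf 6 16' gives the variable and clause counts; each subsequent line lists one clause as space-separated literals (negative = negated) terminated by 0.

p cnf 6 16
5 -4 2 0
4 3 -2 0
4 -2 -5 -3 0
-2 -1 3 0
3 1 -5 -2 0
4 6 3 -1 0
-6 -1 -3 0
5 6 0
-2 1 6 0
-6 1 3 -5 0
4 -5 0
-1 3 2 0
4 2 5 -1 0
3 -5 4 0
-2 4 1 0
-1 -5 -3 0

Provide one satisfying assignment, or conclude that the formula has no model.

x1: False,  x2: True,  x3: True,  x4: True,  x5: False,  x6: True

Branch on x5: set x5 = False.
(x6) alone gives x6 = True.
Branch on x4: set x4 = True.
(x2) alone gives x2 = True.
Branch on x1: set x1 = False.
No clause remains; x3 is free.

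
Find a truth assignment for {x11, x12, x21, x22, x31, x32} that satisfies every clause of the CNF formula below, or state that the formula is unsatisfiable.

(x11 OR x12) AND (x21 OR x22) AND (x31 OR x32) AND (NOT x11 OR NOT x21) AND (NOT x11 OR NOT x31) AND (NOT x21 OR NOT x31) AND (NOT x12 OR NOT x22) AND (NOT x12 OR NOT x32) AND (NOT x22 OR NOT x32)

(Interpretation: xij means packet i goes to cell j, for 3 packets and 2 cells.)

UNSATISFIABLE

Try x11 = true.
(NOT x21) alone gives x21 = false.
(x22) alone gives x22 = true.
(NOT x31) alone gives x31 = false.
(x32) alone gives x32 = true.
That conflicts with the unit clause (NOT x32).
Undo x11 and try x11 = false.
(x12) alone gives x12 = true.
(NOT x22) alone gives x22 = false.
(x21) alone gives x21 = true.
(NOT x31) alone gives x31 = false.
(x32) alone gives x32 = true.
That conflicts with the unit clause (NOT x32).
Either choice for x11 ends in contradiction.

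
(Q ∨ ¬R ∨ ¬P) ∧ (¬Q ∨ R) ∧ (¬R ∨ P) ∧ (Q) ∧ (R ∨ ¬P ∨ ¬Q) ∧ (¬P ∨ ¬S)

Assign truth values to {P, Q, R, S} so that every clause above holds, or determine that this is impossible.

Unit clause (Q) forces Q = True.
Unit clause (R) forces R = True.
Unit clause (P) forces P = True.
Unit clause (¬S) forces S = False.
Every clause now holds.

P: True, Q: True, R: True, S: False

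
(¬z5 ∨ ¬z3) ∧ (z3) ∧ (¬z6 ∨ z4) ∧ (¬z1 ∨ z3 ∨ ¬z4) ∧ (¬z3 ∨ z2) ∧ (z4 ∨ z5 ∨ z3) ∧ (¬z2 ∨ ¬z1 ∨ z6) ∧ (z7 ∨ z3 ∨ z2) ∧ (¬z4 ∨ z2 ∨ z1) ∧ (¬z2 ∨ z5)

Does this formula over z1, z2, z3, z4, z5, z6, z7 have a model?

Unit clause (z3) forces z3 = True.
Unit clause (¬z5) forces z5 = False.
Unit clause (z2) forces z2 = True.
But (¬z2) is also a unit clause — contradiction.
No assignment satisfies every clause.

No, unsatisfiable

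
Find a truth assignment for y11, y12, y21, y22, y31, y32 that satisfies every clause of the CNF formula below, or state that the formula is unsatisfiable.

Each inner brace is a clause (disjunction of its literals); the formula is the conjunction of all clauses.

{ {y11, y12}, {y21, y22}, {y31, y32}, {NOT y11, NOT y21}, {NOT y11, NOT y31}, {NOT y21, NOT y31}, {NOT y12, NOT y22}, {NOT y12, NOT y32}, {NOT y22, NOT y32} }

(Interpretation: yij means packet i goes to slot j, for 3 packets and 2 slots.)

Case y11 = true:
(NOT y21) alone gives y21 = false.
(y22) alone gives y22 = true.
(NOT y31) alone gives y31 = false.
(y32) alone gives y32 = true.
Now (NOT y32) is unsatisfied and unit — conflict.
Backtrack on y11: now try y11 = false.
(y12) alone gives y12 = true.
(NOT y22) alone gives y22 = false.
(y21) alone gives y21 = true.
(NOT y31) alone gives y31 = false.
(y32) alone gives y32 = true.
Now (NOT y32) is unsatisfied and unit — conflict.
Either choice for y11 ends in contradiction.

UNSATISFIABLE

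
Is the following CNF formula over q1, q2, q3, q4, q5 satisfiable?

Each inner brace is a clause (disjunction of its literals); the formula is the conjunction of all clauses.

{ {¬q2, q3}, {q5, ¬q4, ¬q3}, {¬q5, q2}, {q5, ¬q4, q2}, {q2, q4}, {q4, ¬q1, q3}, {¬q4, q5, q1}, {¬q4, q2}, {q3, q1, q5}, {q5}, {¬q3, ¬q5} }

(q5) alone gives q5 = True.
(q2) alone gives q2 = True.
(q3) alone gives q3 = True.
But (¬q3) is also a unit clause — contradiction.
No assignment satisfies every clause.

Unsatisfiable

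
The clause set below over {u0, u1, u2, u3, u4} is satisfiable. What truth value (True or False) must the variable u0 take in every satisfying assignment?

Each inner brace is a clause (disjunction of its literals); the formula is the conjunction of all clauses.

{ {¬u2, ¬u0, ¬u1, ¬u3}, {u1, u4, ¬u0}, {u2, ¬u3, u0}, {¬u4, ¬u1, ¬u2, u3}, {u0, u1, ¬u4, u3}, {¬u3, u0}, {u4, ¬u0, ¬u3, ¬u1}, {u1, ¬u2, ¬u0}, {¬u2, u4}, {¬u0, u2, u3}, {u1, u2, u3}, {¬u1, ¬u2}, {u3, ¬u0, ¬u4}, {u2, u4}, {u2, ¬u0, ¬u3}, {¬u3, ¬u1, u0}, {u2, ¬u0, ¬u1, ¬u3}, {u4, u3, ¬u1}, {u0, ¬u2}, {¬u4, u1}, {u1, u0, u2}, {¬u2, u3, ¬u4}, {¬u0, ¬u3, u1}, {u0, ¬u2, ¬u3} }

False

Suppose u0 = True.
Try u1 = True.
From the singleton clause (¬u2), u2 = False.
From the singleton clause (u3), u3 = True.
Now (¬u3) is unsatisfied and unit — conflict.
Backtrack on u1: now try u1 = False.
From the singleton clause (u4), u4 = True.
Now (¬u4) is unsatisfied and unit — conflict.
Either choice for u1 ends in contradiction.
So every satisfying assignment has u0 = False.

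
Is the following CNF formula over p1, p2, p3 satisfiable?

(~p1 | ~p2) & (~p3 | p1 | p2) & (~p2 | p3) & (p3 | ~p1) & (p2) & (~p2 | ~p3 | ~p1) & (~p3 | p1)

Unsatisfiable

From the singleton clause (p2), p2 = 1.
From the singleton clause (~p1), p1 = 0.
From the singleton clause (p3), p3 = 1.
But (~p3) is also a unit clause — contradiction.
No assignment satisfies every clause.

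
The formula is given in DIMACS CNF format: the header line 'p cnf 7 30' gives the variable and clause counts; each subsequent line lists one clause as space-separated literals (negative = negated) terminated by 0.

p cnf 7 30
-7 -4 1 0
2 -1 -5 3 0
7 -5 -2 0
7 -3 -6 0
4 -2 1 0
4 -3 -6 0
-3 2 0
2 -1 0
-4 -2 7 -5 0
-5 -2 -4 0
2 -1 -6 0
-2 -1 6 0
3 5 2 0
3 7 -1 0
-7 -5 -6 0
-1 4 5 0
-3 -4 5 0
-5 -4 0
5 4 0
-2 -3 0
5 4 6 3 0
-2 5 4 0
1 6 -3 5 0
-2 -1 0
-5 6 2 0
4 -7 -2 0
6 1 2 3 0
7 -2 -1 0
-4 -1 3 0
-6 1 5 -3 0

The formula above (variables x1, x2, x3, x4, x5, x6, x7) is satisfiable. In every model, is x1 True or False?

Suppose x1 = True.
From the singleton clause (x2), x2 = True.
That conflicts with the unit clause (¬x2).
So every satisfying assignment has x1 = False.

False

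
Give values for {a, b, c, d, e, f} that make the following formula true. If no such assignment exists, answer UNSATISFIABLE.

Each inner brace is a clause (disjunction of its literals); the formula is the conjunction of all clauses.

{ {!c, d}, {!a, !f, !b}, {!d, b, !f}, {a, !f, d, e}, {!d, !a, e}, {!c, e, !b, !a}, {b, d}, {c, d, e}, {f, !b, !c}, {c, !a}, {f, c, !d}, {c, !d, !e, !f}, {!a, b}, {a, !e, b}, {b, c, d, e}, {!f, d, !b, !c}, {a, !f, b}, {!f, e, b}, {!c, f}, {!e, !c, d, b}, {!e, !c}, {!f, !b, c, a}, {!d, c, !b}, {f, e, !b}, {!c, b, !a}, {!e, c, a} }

a ↦ false,  b ↦ true,  c ↦ true,  d ↦ true,  e ↦ false,  f ↦ true

Case c = true:
(d) alone gives d = true.
(f) alone gives f = true.
(b) alone gives b = true.
(!a) alone gives a = false.
(!e) alone gives e = false.
Every clause now holds.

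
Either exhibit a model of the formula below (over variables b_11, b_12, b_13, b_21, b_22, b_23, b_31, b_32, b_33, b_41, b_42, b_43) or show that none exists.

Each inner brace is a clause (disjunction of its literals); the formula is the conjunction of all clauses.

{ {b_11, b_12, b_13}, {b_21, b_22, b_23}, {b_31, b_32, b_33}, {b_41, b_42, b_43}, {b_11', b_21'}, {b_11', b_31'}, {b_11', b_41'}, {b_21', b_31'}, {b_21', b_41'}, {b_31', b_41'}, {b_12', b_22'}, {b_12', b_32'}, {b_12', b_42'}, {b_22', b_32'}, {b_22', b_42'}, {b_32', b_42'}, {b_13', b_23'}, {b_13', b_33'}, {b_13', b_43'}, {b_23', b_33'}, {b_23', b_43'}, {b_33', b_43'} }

Try b_11 = 0.
Try b_12 = 1.
From the singleton clause (b_22'), b_22 = 0.
From the singleton clause (b_32'), b_32 = 0.
From the singleton clause (b_42'), b_42 = 0.
Try b_21 = 1.
From the singleton clause (b_31'), b_31 = 0.
From the singleton clause (b_33), b_33 = 1.
From the singleton clause (b_41'), b_41 = 0.
From the singleton clause (b_43), b_43 = 1.
Now (b_43') is unsatisfied and unit — conflict.
So b_21 must be the other value — set b_21 = 0.
From the singleton clause (b_23), b_23 = 1.
From the singleton clause (b_13'), b_13 = 0.
From the singleton clause (b_33'), b_33 = 0.
From the singleton clause (b_31), b_31 = 1.
From the singleton clause (b_41'), b_41 = 0.
From the singleton clause (b_43), b_43 = 1.
Now (b_43') is unsatisfied and unit — conflict.
Neither b_21 = 1 nor b_21 = 0 works.
So b_12 must be the other value — set b_12 = 0.
From the singleton clause (b_13), b_13 = 1.
From the singleton clause (b_23'), b_23 = 0.
From the singleton clause (b_33'), b_33 = 0.
From the singleton clause (b_43'), b_43 = 0.
Try b_21 = 1.
From the singleton clause (b_31'), b_31 = 0.
From the singleton clause (b_32), b_32 = 1.
From the singleton clause (b_41'), b_41 = 0.
From the singleton clause (b_42), b_42 = 1.
Now (b_42') is unsatisfied and unit — conflict.
So b_21 must be the other value — set b_21 = 0.
From the singleton clause (b_22), b_22 = 1.
From the singleton clause (b_32'), b_32 = 0.
From the singleton clause (b_31), b_31 = 1.
From the singleton clause (b_41'), b_41 = 0.
From the singleton clause (b_42), b_42 = 1.
Now (b_42') is unsatisfied and unit — conflict.
Neither b_21 = 1 nor b_21 = 0 works.
Neither b_12 = 1 nor b_12 = 0 works.
So b_11 must be the other value — set b_11 = 1.
From the singleton clause (b_21'), b_21 = 0.
From the singleton clause (b_31'), b_31 = 0.
From the singleton clause (b_41'), b_41 = 0.
Try b_22 = 1.
From the singleton clause (b_12'), b_12 = 0.
From the singleton clause (b_32'), b_32 = 0.
From the singleton clause (b_33), b_33 = 1.
From the singleton clause (b_42'), b_42 = 0.
From the singleton clause (b_43), b_43 = 1.
Now (b_43') is unsatisfied and unit — conflict.
So b_22 must be the other value — set b_22 = 0.
From the singleton clause (b_23), b_23 = 1.
From the singleton clause (b_13'), b_13 = 0.
From the singleton clause (b_33'), b_33 = 0.
From the singleton clause (b_32), b_32 = 1.
From the singleton clause (b_12'), b_12 = 0.
From the singleton clause (b_42'), b_42 = 0.
From the singleton clause (b_43), b_43 = 1.
Now (b_43') is unsatisfied and unit — conflict.
Neither b_22 = 1 nor b_22 = 0 works.
Neither b_11 = 1 nor b_11 = 0 works.

UNSATISFIABLE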